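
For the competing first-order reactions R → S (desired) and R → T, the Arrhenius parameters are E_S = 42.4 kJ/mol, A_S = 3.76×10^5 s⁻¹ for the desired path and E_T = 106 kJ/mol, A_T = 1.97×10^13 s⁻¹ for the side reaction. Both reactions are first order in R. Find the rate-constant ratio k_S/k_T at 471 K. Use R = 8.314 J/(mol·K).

Since both paths have the same order in R, the concentration cancels and S_{S/T} = k_S/k_T = (A_S/A_T)·exp[(E_T−E_S)/(RT)].
(E_T−E_S)/(RT) = (106−42.4)×10³/(8.314×471) = 63600/3916 = 16.24.
k_S/k_T = (3.76×10^5/1.97×10^13)·exp(16.24) = 1.909×10^-8 × 1.131×10^7 = 0.216.

0.216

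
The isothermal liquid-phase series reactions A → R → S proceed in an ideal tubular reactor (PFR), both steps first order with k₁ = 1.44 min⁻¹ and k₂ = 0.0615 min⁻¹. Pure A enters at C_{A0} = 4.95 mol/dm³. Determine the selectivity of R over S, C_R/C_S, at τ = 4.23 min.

4.12

For first-order series with pure A initially, C_R(τ) = k₁C_{A0}/(k₂−k₁)·(e^(−k₁τ) − e^(−k₂τ)).
e^(−k₁τ) = e^(−1.44×4.23) = e^(−6.091) = 0.002263; e^(−k₂τ) = e^(−0.2601) = 0.7709.
C_R = 1.44×4.95/(0.0615−1.44) × (0.002263−0.7709) = (-5.171)×(-0.7687) = 3.975 mol/dm³.
C_A = C_{A0}e^(−k₁τ) = 0.01120 mol/dm³, so C_S = C_{A0}−C_A−C_R = 0.9641 mol/dm³; C_R/C_S = 4.12.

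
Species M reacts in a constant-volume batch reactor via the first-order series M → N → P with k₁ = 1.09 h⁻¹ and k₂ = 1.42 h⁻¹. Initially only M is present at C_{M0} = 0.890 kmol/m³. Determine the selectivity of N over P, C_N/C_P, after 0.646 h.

1.63

The intermediate concentration in a first-order A→B→C sequence is C_N = k₁C_{M0}(e^(−k₁t) − e^(−k₂t))/(k₂−k₁).
e^(−k₁t) = e^(−1.09×0.646) = e^(−0.7041) = 0.4945; e^(−k₂t) = e^(−0.9173) = 0.3996.
C_N = 1.09×0.890/(1.42−1.09) × (0.4945−0.3996) = 2.940×0.09495 = 0.2791 kmol/m³.
C_M = C_{M0}e^(−k₁t) = 0.4401 kmol/m³, so C_P = C_{M0}−C_M−C_N = 0.1708 kmol/m³; C_N/C_P = 1.63.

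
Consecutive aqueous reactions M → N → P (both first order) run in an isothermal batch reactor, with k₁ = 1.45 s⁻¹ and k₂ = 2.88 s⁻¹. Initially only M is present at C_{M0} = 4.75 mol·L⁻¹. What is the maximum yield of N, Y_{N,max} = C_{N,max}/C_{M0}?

At the optimum, C_{N,max}/C_{M0} = (k₁/k₂)^[k₂/(k₂−k₁)].
= (1.45/2.88)^(2.88/(2.88−1.45)) = (0.5035)^(2.014) = 0.2511.

0.251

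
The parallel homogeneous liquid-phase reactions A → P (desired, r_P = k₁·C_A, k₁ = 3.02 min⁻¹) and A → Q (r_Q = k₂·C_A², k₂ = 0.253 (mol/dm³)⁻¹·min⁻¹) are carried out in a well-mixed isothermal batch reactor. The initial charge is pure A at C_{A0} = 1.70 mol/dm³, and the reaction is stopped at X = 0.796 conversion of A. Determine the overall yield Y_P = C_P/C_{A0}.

C_A = C_{A0}(1−X) = 0.3468 mol/dm³.
Along a PFR/batch, dC_P/dC_A = −r_P/(r_P+r_Q) = −k₁/(k₁+k₂·C_A).
Integrating from C_{A0} to C_A: C_P = (3.02/0.253)·ln[(3.02+0.253·1.70)/(3.02+0.253·0.347)] = 11.94·ln(3.450/3.108) = 1.247 mol/dm³.
Y_P = C_P/C_{A0} = 1.247/1.70 = 0.734.

0.734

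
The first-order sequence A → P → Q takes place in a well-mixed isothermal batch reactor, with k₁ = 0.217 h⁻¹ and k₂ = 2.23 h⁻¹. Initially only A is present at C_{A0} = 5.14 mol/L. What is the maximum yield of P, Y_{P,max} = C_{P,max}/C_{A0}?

Evaluating C_P at t_opt = ln(k₂/k₁)/(k₂−k₁) gives C_{P,max}/C_{A0} = (k₁/k₂)^[k₂/(k₂−k₁)].
= (0.217/2.23)^(2.23/(2.23−0.217)) = (0.09731)^(1.108) = 0.07570.

0.0757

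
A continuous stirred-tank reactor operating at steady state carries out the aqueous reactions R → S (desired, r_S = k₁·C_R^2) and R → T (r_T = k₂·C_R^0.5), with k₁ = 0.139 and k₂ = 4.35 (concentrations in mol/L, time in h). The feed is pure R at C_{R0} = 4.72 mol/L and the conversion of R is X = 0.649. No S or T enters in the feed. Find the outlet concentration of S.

0.195 mol/L

Exit C_R = C_{R0}(1−X) = 4.72×0.351 = 1.657 mol/L.
A CSTR operates uniformly at the exit composition, giving r_S = 0.3815 and r_T = 5.599 (each k·C_R^n at C_R = 1.657).
Fraction of consumed R going to S: r_S/(r_S+r_T) = 0.06379.
C_S = 0.06379·C_{R0}·X = 0.06379×4.72×0.649 = 0.195 mol/L.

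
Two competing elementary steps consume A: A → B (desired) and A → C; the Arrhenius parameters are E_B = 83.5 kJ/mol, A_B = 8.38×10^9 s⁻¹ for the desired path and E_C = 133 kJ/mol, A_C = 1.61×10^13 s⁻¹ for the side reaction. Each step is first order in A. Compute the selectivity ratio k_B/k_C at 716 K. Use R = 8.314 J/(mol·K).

2.13

Since both paths have the same order in A, the concentration cancels and S_{B/C} = k_B/k_C = (A_B/A_C)·exp[(E_C−E_B)/(RT)].
(E_C−E_B)/(RT) = (133−83.5)×10³/(8.314×716) = 49500/5953 = 8.315.
k_B/k_C = (8.38×10^9/1.61×10^13)·exp(8.315) = 5.205×10^-4 × 4086 = 2.13.
Since E_B < E_C, lowering the temperature improves selectivity toward B.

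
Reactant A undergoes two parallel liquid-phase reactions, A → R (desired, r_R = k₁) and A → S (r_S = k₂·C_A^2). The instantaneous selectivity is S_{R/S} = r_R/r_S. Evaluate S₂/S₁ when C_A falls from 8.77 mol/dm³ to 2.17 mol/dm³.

S_{R/S} = (k₁/k₂)·C_A^-2, so S₂/S₁ = (C_{A,2}/C_{A,1})^-2.
= (2.17/8.77)^(-2) = (0.2474)^(-2) = 16.3.

16.3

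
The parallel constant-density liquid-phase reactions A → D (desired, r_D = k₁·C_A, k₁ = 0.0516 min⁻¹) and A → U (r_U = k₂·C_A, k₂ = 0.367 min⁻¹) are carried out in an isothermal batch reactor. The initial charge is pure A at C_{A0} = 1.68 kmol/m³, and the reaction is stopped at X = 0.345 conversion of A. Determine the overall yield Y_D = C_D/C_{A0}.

C_A = C_{A0}(1−X) = 1.100 kmol/m³.
Both paths are first order in A, so the instantaneous fraction to D is constant: dC_D/d(−C_A) = k₁/(k₁+k₂) = 0.1233.
C_D = 0.1233·(C_{A0}−C_A) = 0.1233×0.5796 = 0.0714 kmol/m³.
Y_D = C_D/C_{A0} = 0.07145/1.68 = 0.0425.

0.0425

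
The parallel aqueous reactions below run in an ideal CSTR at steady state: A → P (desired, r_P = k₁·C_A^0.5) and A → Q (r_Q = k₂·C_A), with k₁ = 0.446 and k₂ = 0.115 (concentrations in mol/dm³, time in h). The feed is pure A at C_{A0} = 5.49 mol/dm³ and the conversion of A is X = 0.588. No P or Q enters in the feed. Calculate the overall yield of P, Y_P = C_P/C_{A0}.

Exit C_A = C_{A0}(1−X) = 5.49×0.412 = 2.262 mol/dm³.
Rates in a CSTR are evaluated at the outlet concentration: r_P = 0.446×2.262^0.5 = 0.6708, r_Q = 0.115×2.262 = 0.2601.
Fraction of consumed A going to P: r_P/(r_P+r_Q) = 0.7206.
C_P = 0.7206·C_{A0}·X = 0.7206×5.49×0.588 = 2.33 mol/dm³; Y_P = C_P/C_{A0} = 0.424.

0.424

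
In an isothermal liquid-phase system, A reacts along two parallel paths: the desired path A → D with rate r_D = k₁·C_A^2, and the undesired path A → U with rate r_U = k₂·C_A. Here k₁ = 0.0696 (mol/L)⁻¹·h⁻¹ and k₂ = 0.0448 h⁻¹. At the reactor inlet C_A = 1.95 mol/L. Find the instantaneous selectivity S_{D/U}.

3.03

S_{D/U} = r_D/r_U = (k₁·C_A^2)/(k₂·C_A) = (k₁/k₂)·C_A.
= (0.0696×1.950^2) / (0.0448×1.950) = 0.2647/0.08736 = 3.03.
Since the desired path is higher order in A, keeping C_A high (PFR or concentrated feed) favours D.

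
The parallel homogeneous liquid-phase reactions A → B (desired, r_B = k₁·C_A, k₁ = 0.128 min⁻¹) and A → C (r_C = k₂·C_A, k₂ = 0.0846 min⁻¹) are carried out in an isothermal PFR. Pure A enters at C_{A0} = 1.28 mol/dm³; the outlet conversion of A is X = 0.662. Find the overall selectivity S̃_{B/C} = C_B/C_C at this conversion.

C_A = C_{A0}(1−X) = 0.4326 mol/dm³.
Both paths are first order in A, so the instantaneous fraction to B is constant: dC_B/d(−C_A) = k₁/(k₁+k₂) = 0.6021.
C_B = 0.6021·(C_{A0}−C_A) = 0.6021×0.8474 = 0.510 mol/dm³.
C_C = (C_{A0}−C_A)−C_B = 0.3372 mol/dm³; S̃_{B/C} = 0.5102/0.3372 = 1.51.

1.51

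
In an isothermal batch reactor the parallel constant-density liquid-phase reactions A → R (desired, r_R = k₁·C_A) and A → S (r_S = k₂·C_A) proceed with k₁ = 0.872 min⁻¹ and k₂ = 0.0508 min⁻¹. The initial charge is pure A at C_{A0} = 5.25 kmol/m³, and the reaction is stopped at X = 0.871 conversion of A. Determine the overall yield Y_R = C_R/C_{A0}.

0.823

C_A = C_{A0}(1−X) = 0.6773 kmol/m³.
Both paths are first order in A, so the instantaneous fraction to R is constant: dC_R/d(−C_A) = k₁/(k₁+k₂) = 0.9450.
C_R = 0.9450·(C_{A0}−C_A) = 0.9450×4.573 = 4.32 kmol/m³.
Y_R = C_R/C_{A0} = 4.321/5.25 = 0.823.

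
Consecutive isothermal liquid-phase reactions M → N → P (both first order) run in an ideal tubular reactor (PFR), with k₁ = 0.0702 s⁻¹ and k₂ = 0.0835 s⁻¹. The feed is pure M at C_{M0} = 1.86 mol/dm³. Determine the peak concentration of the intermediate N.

0.626 mol/dm³

At the optimum, C_{N,max}/C_{M0} = (k₁/k₂)^[k₂/(k₂−k₁)].
= (0.0702/0.0835)^(0.0835/(0.0835−0.0702)) = (0.8407)^(6.278) = 0.3365.
C_{N,max} = 0.3365×1.86 = 0.626 mol/dm³.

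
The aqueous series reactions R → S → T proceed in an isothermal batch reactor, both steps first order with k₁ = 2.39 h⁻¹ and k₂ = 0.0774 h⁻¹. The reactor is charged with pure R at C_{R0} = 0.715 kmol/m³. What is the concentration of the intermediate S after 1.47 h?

0.637 kmol/m³

Solving the coupled first-order balances gives C_S(t) = [k₁/(k₂−k₁)]·C_{R0}·(e^(−k₁t) − e^(−k₂t)).
e^(−k₁t) = e^(−2.39×1.47) = e^(−3.513) = 0.02980; e^(−k₂t) = e^(−0.1138) = 0.8925.
C_S = 2.39×0.715/(0.0774−2.39) × (0.02980−0.8925) = (-0.7389)×(-0.8627) = 0.6374 kmol/m³.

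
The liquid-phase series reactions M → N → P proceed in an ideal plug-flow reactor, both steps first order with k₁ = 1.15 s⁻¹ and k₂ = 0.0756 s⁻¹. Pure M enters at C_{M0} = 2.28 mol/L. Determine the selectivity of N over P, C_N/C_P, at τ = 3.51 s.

4.45

The intermediate concentration in a first-order A→B→C sequence is C_N = k₁C_{M0}(e^(−k₁τ) − e^(−k₂τ))/(k₂−k₁).
e^(−k₁τ) = e^(−1.15×3.51) = e^(−4.036) = 0.01766; e^(−k₂τ) = e^(−0.2654) = 0.7669.
C_N = 1.15×2.28/(0.0756−1.15) × (0.01766−0.7669) = (-2.440)×(-0.7493) = 1.829 mol/L.
C_M = C_{M0}e^(−k₁τ) = 0.04026 mol/L, so C_P = C_{M0}−C_M−C_N = 0.4112 mol/L; C_N/C_P = 4.45.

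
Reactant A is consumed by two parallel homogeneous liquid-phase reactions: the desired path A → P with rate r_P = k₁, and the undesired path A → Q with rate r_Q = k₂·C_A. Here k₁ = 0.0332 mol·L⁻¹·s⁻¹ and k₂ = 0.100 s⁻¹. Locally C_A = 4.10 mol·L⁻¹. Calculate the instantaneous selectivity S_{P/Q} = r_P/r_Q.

S_{P/Q} = r_P/r_Q = (k₁)/(k₂·C_A) = (k₁/k₂)·C_A⁻¹.
= (0.0332) / (0.100×4.100) = 0.03320/0.4100 = 0.0810.
The undesired path is higher order in A, so low C_A (CSTR or dilute feed) favours P.

0.0810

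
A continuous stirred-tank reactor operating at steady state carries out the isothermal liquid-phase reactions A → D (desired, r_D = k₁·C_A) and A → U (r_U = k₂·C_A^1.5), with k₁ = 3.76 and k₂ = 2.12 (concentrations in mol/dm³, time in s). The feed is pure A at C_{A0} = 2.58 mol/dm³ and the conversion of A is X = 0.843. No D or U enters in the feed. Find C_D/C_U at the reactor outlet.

2.79

Exit C_A = C_{A0}(1−X) = 2.58×0.157 = 0.4051 mol/dm³.
Rates in a CSTR are evaluated at the outlet concentration: r_D = 3.76×0.4051 = 1.523, r_U = 2.12×0.4051^1.5 = 0.5465.
Overall selectivity = C_D/C_U = r_Dτ/(r_Uτ) = r_D/r_U = 2.79.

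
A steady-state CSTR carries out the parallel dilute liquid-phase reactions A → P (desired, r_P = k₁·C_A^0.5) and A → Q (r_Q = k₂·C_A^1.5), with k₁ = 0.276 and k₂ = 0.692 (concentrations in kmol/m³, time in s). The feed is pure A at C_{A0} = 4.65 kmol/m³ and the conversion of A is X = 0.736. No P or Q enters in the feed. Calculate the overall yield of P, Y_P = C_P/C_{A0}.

0.180

Exit C_A = C_{A0}(1−X) = 4.65×0.264 = 1.228 kmol/m³.
In a CSTR the entire volume is at exit conditions, so r_P = 0.276×1.228^0.5 = 0.3058 and r_Q = 0.692×1.228^1.5 = 0.9412.
Fraction of consumed A going to P: r_P/(r_P+r_Q) = 0.2452.
C_P = 0.2452·C_{A0}·X = 0.2452×4.65×0.736 = 0.839 kmol/m³; Y_P = C_P/C_{A0} = 0.180.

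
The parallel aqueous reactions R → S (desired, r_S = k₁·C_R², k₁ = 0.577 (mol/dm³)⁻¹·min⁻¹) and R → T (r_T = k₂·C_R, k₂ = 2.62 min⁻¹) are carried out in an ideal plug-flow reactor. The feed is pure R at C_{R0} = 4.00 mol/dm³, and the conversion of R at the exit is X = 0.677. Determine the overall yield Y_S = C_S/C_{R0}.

C_R = C_{R0}(1−X) = 1.292 mol/dm³.
Along a PFR/batch, dC_T/dC_R = −r_T/(r_S+r_T) = −k₂/(k₂+k₁·C_R).
Integrating from C_{R0} to C_R: C_T = (2.62/0.577)·ln[(2.62+0.577·4.00)/(2.62+0.577·1.29)] = 4.541·ln(4.928/3.365) = 1.732 mol/dm³.
Then C_S = (C_{R0}−C_R) − C_T = 2.708 − 1.732 = 0.9763 mol/dm³.
Y_S = C_S/C_{R0} = 0.9763/4.00 = 0.244.

0.244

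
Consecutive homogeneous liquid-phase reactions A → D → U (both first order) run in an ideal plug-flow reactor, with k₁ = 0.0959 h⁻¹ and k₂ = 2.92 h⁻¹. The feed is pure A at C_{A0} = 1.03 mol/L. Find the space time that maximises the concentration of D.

1.21 h

The intermediate peaks when r₁ = r₂, i.e. k₁e^(−k₁τ) = k₂e^(−k₂τ), giving τ_opt = ln(k₂/k₁)/(k₂−k₁).
= ln(2.92/0.0959)/(2.92−0.0959) = ln(30.45)/2.824 = 3.416/2.824 = 1.21 h.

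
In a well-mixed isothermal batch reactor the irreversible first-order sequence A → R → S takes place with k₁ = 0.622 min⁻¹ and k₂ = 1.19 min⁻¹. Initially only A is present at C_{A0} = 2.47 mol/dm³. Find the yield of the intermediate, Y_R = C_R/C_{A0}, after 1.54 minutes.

0.245

The intermediate concentration in a first-order A→B→C sequence is C_R = k₁C_{A0}(e^(−k₁t) − e^(−k₂t))/(k₂−k₁).
e^(−k₁t) = e^(−0.622×1.54) = e^(−0.9579) = 0.3837; e^(−k₂t) = e^(−1.833) = 0.1600.
C_R = 0.622×2.47/(1.19−0.622) × (0.3837−0.1600) = 2.705×0.2237 = 0.6051 mol/dm³.
Y_R = C_R/C_{A0} = 0.6051/2.47 = 0.245.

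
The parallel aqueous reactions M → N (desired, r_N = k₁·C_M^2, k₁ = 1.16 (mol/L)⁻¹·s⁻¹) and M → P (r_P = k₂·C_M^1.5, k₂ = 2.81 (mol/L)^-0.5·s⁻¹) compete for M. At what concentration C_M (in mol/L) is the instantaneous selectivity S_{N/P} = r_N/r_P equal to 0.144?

0.122 mol/L

S_{N/P} = (k₁/k₂)·C_M^0.5 ⇒ C_M = (S·k₂/k₁)^(2).
= (0.144×2.81/1.16)^(2) = (0.3488)^(2) = 0.122 mol/L.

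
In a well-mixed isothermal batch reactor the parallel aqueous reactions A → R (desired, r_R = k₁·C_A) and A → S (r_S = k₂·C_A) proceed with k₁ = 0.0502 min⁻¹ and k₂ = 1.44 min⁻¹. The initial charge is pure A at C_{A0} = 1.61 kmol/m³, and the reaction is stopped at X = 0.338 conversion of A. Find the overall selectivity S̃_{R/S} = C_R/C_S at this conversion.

C_A = C_{A0}(1−X) = 1.066 kmol/m³.
Both paths are first order in A, so the instantaneous fraction to R is constant: dC_R/d(−C_A) = k₁/(k₁+k₂) = 0.03369.
C_R = 0.03369·(C_{A0}−C_A) = 0.03369×0.5442 = 0.0183 kmol/m³.
C_S = (C_{A0}−C_A)−C_R = 0.5258 kmol/m³; S̃_{R/S} = 0.01833/0.5258 = 0.0349.

0.0349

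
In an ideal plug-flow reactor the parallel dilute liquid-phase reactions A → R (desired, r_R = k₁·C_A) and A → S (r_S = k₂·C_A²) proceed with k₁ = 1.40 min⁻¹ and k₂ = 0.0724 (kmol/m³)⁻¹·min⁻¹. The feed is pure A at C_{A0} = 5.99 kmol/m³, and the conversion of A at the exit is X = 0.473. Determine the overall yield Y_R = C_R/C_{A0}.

0.383

C_A = C_{A0}(1−X) = 3.157 kmol/m³.
Along a PFR/batch, dC_R/dC_A = −r_R/(r_R+r_S) = −k₁/(k₁+k₂·C_A).
Integrating from C_{A0} to C_A: C_R = (1.40/0.0724)·ln[(1.40+0.0724·5.99)/(1.40+0.0724·3.16)] = 19.34·ln(1.834/1.629) = 2.294 kmol/m³.
Y_R = C_R/C_{A0} = 2.294/5.99 = 0.383.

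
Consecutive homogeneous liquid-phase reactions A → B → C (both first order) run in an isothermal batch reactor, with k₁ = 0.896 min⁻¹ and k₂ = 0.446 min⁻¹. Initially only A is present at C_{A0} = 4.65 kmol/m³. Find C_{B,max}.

2.33 kmol/m³

Evaluating C_B at t_opt = ln(k₂/k₁)/(k₂−k₁) gives C_{B,max}/C_{A0} = (k₁/k₂)^[k₂/(k₂−k₁)].
= (0.896/0.446)^(0.446/(0.446−0.896)) = (2.009)^(-0.9911) = 0.5009.
C_{B,max} = 0.5009×4.65 = 2.33 kmol/m³.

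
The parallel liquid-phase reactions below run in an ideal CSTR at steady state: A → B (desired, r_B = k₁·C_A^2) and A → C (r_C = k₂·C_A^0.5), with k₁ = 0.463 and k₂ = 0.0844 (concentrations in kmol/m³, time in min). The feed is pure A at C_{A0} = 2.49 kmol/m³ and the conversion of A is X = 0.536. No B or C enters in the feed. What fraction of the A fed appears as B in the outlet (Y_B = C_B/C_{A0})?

Exit C_A = C_{A0}(1−X) = 2.49×0.464 = 1.155 kmol/m³.
Rates in a CSTR are evaluated at the outlet concentration: r_B = 0.463×1.155^2 = 0.6180, r_C = 0.0844×1.155^0.5 = 0.09072.
Fraction of consumed A going to B: r_B/(r_B+r_C) = 0.8720.
C_B = 0.8720·C_{A0}·X = 0.8720×2.49×0.536 = 1.16 kmol/m³; Y_B = C_B/C_{A0} = 0.467.

0.467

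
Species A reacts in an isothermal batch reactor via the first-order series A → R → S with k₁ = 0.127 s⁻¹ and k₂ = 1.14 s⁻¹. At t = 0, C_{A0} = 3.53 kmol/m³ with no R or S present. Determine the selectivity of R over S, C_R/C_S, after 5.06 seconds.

The intermediate concentration in a first-order A→B→C sequence is C_R = k₁C_{A0}(e^(−k₁t) − e^(−k₂t))/(k₂−k₁).
e^(−k₁t) = e^(−0.127×5.06) = e^(−0.6426) = 0.5259; e^(−k₂t) = e^(−5.768) = 0.003125.
C_R = 0.127×3.53/(1.14−0.127) × (0.5259−0.003125) = 0.4426×0.5228 = 0.2314 kmol/m³.
C_A = C_{A0}e^(−k₁t) = 1.856 kmol/m³, so C_S = C_{A0}−C_A−C_R = 1.442 kmol/m³; C_R/C_S = 0.160.

0.160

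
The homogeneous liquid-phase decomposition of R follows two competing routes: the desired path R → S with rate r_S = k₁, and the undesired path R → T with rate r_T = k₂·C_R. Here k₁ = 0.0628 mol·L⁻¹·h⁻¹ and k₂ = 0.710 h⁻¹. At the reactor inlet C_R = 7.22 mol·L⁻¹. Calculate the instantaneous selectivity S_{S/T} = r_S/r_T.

S_{S/T} = r_S/r_T = (k₁)/(k₂·C_R) = (k₁/k₂)·C_R⁻¹.
= (0.0628) / (0.710×7.220) = 0.06280/5.126 = 0.0123.
The undesired path is higher order in R, so low C_R (CSTR or dilute feed) favours S.

0.0123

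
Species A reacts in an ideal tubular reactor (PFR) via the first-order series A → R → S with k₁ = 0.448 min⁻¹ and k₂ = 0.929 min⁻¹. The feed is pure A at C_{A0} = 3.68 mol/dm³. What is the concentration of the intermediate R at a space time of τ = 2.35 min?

Solving the coupled first-order balances gives C_R(τ) = [k₁/(k₂−k₁)]·C_{A0}·(e^(−k₁τ) − e^(−k₂τ)).
e^(−k₁τ) = e^(−0.448×2.35) = e^(−1.053) = 0.3490; e^(−k₂τ) = e^(−2.183) = 0.1127.
C_R = 0.448×3.68/(0.929−0.448) × (0.3490−0.1127) = 3.428×0.2363 = 0.8098 mol/dm³.

0.810 mol/dm³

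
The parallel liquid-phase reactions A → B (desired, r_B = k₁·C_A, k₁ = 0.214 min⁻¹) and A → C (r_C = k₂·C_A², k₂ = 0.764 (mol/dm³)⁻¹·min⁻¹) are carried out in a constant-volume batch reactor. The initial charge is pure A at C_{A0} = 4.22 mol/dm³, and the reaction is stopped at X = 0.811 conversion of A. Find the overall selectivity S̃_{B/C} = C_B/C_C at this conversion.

C_A = C_{A0}(1−X) = 0.7976 mol/dm³.
Along a PFR/batch, dC_B/dC_A = −r_B/(r_B+r_C) = −k₁/(k₁+k₂·C_A).
Integrating from C_{A0} to C_A: C_B = (0.214/0.764)·ln[(0.214+0.764·4.22)/(0.214+0.764·0.798)] = 0.2801·ln(3.438/0.8234) = 0.4003 mol/dm³.
C_C = (C_{A0}−C_A)−C_B = 3.022 mol/dm³; S̃_{B/C} = 0.4003/3.022 = 0.132.

0.132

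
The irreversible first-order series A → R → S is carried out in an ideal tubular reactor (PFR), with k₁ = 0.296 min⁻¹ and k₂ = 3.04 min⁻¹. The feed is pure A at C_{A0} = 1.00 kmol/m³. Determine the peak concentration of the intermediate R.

0.0757 kmol/m³

At the optimum, C_{R,max}/C_{A0} = (k₁/k₂)^[k₂/(k₂−k₁)].
= (0.296/3.04)^(3.04/(3.04−0.296)) = (0.09737)^(1.108) = 0.07574.
C_{R,max} = 0.07574×1.00 = 0.0757 kmol/m³.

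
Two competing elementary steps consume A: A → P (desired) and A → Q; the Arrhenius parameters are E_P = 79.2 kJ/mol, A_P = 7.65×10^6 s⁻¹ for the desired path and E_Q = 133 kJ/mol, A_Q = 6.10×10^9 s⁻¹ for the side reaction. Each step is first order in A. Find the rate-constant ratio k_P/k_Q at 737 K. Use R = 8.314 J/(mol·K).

8.16

k_P/k_Q = (A_P/A_Q)·exp[−(E_P−E_Q)/(RT)] = (A_P/A_Q)·exp[(E_Q−E_P)/(RT)].
(E_Q−E_P)/(RT) = (133−79.2)×10³/(8.314×737) = 53800/6127 = 8.780.
k_P/k_Q = (7.65×10^6/6.10×10^9)·exp(8.780) = 0.001254 × 6504 = 8.16.
Since E_P < E_Q, lowering the temperature improves selectivity toward P.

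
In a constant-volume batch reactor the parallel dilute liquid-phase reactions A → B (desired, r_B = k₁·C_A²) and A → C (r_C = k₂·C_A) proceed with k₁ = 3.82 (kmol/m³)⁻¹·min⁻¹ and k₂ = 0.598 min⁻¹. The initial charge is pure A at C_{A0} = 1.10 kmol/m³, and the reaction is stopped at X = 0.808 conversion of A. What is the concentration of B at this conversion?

C_A = C_{A0}(1−X) = 0.2112 kmol/m³.
Along a PFR/batch, dC_C/dC_A = −r_C/(r_B+r_C) = −k₂/(k₂+k₁·C_A).
Integrating from C_{A0} to C_A: C_C = (0.598/3.82)·ln[(0.598+3.82·1.10)/(0.598+3.82·0.211)] = 0.1565·ln(4.800/1.405) = 0.1924 kmol/m³.
Then C_B = (C_{A0}−C_A) − C_C = 0.8888 − 0.1924 = 0.6964 kmol/m³.

0.696 kmol/m³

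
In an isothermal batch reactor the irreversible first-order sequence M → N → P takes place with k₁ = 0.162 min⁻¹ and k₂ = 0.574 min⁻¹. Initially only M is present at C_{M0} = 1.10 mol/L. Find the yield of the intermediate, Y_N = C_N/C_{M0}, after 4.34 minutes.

0.162

For first-order series with pure M initially, C_N(t) = k₁C_{M0}/(k₂−k₁)·(e^(−k₁t) − e^(−k₂t)).
e^(−k₁t) = e^(−0.162×4.34) = e^(−0.7031) = 0.4951; e^(−k₂t) = e^(−2.491) = 0.08281.
C_N = 0.162×1.10/(0.574−0.162) × (0.4951−0.08281) = 0.4325×0.4122 = 0.1783 mol/L.
Y_N = C_N/C_{M0} = 0.1783/1.10 = 0.162.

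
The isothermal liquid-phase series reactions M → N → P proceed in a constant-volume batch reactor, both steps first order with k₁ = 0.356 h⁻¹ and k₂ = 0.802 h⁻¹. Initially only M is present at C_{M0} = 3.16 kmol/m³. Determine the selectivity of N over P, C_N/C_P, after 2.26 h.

Solving the coupled first-order balances gives C_N(t) = [k₁/(k₂−k₁)]·C_{M0}·(e^(−k₁t) − e^(−k₂t)).
e^(−k₁t) = e^(−0.356×2.26) = e^(−0.8046) = 0.4473; e^(−k₂t) = e^(−1.813) = 0.1632.
C_N = 0.356×3.16/(0.802−0.356) × (0.4473−0.1632) = 2.522×0.2840 = 0.7164 kmol/m³.
C_M = C_{M0}e^(−k₁t) = 1.413 kmol/m³, so C_P = C_{M0}−C_M−C_N = 1.030 kmol/m³; C_N/C_P = 0.695.

0.695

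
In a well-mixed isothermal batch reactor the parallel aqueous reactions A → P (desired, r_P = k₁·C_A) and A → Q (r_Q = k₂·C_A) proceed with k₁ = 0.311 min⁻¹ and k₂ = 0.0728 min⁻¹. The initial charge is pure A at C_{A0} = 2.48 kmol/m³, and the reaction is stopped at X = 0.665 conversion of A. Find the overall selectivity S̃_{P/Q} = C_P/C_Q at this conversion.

4.27

C_A = C_{A0}(1−X) = 0.8308 kmol/m³.
Both paths are first order in A, so the instantaneous fraction to P is constant: dC_P/d(−C_A) = k₁/(k₁+k₂) = 0.8103.
C_P = 0.8103·(C_{A0}−C_A) = 0.8103×1.649 = 1.34 kmol/m³.
C_Q = (C_{A0}−C_A)−C_P = 0.3128 kmol/m³; S̃_{P/Q} = 1.336/0.3128 = 4.27.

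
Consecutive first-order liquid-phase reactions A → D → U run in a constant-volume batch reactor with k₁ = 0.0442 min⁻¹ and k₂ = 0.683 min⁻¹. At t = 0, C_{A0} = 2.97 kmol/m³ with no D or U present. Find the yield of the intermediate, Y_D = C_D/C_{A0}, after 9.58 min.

The intermediate concentration in a first-order A→B→C sequence is C_D = k₁C_{A0}(e^(−k₁t) − e^(−k₂t))/(k₂−k₁).
e^(−k₁t) = e^(−0.0442×9.58) = e^(−0.4234) = 0.6548; e^(−k₂t) = e^(−6.543) = 0.001440.
C_D = 0.0442×2.97/(0.683−0.0442) × (0.6548−0.001440) = 0.2055×0.6534 = 0.1343 kmol/m³.
Y_D = C_D/C_{A0} = 0.1343/2.97 = 0.0452.

0.0452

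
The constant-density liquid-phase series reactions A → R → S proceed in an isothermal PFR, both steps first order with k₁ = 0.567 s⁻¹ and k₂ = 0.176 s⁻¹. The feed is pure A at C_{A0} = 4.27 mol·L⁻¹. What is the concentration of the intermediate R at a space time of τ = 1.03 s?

For first-order series with pure A initially, C_R(τ) = k₁C_{A0}/(k₂−k₁)·(e^(−k₁τ) − e^(−k₂τ)).
e^(−k₁τ) = e^(−0.567×1.03) = e^(−0.5840) = 0.5577; e^(−k₂τ) = e^(−0.1813) = 0.8342.
C_R = 0.567×4.27/(0.176−0.567) × (0.5577−0.8342) = (-6.192)×(-0.2765) = 1.712 mol·L⁻¹.

1.71 mol·L⁻¹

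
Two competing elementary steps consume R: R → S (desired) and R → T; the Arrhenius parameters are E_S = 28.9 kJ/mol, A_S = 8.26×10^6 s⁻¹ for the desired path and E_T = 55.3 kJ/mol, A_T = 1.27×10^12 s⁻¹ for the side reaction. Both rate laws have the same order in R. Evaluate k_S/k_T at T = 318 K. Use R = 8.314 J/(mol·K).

Since both paths have the same order in R, the concentration cancels and S_{S/T} = k_S/k_T = (A_S/A_T)·exp[(E_T−E_S)/(RT)].
(E_T−E_S)/(RT) = (55.3−28.9)×10³/(8.314×318) = 26400/2644 = 9.985.
k_S/k_T = (8.26×10^6/1.27×10^12)·exp(9.985) = 6.504×10^-6 × 21708 = 0.141.

0.141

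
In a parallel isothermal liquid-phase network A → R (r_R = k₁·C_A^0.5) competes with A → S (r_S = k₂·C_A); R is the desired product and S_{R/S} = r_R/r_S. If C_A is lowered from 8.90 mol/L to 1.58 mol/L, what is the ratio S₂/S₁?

2.37

S_{R/S} = (k₁/k₂)·C_A^-0.5, so S₂/S₁ = (C_{A,2}/C_{A,1})^-0.5.
= (1.58/8.90)^(-0.5) = (0.1775)^(-0.5) = 2.37.
Selectivity toward R rises as C_A falls — low-concentration operation is favoured.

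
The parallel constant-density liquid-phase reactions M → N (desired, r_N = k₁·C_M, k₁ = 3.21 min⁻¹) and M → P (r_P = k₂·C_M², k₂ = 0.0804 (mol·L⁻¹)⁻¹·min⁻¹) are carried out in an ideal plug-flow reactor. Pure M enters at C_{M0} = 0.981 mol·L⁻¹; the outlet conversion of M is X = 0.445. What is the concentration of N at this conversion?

0.428 mol·L⁻¹

C_M = C_{M0}(1−X) = 0.5445 mol·L⁻¹.
Along a PFR/batch, dC_N/dC_M = −r_N/(r_N+r_P) = −k₁/(k₁+k₂·C_M).
Integrating from C_{M0} to C_M: C_N = (3.21/0.0804)·ln[(3.21+0.0804·0.981)/(3.21+0.0804·0.544)] = 39.93·ln(3.289/3.254) = 0.4284 mol·L⁻¹.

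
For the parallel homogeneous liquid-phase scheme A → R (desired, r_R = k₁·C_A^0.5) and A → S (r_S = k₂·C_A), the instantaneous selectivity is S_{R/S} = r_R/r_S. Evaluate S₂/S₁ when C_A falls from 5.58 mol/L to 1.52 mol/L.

1.92

S_{R/S} = (k₁/k₂)·C_A^-0.5, so S₂/S₁ = (C_{A,2}/C_{A,1})^-0.5.
= (1.52/5.58)^(-0.5) = (0.2724)^(-0.5) = 1.92.
Selectivity toward R rises as C_A falls — low-concentration operation is favoured.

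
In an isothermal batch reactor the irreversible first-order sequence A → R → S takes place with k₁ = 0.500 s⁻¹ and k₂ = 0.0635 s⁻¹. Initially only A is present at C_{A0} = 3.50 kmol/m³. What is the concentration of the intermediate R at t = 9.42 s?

The intermediate concentration in a first-order A→B→C sequence is C_R = k₁C_{A0}(e^(−k₁t) − e^(−k₂t))/(k₂−k₁).
e^(−k₁t) = e^(−0.500×9.42) = e^(−4.710) = 0.009005; e^(−k₂t) = e^(−0.5982) = 0.5498.
C_R = 0.500×3.50/(0.0635−0.500) × (0.009005−0.5498) = (-4.009)×(-0.5408) = 2.168 kmol/m³.

2.17 kmol/m³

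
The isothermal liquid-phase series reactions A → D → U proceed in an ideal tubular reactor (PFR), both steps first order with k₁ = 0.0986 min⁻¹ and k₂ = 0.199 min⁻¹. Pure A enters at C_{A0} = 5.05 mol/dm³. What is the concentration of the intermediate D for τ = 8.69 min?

1.23 mol/dm³

The intermediate concentration in a first-order A→B→C sequence is C_D = k₁C_{A0}(e^(−k₁τ) − e^(−k₂τ))/(k₂−k₁).
e^(−k₁τ) = e^(−0.0986×8.69) = e^(−0.8568) = 0.4245; e^(−k₂τ) = e^(−1.729) = 0.1774.
C_D = 0.0986×5.05/(0.199−0.0986) × (0.4245−0.1774) = 4.959×0.2471 = 1.225 mol/dm³.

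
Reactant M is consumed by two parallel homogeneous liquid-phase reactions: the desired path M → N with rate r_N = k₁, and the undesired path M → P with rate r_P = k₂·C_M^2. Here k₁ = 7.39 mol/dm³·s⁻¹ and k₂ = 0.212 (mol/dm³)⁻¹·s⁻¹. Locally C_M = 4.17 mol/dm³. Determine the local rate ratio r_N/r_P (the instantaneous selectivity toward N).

S_{N/P} = r_N/r_P = (k₁)/(k₂·C_M^2) = (k₁/k₂)·C_M^-2.
= (7.39) / (0.212×4.170^2) = 7.390/3.686 = 2.00.
The undesired path is higher order in M, so low C_M (CSTR or dilute feed) favours N.

2.00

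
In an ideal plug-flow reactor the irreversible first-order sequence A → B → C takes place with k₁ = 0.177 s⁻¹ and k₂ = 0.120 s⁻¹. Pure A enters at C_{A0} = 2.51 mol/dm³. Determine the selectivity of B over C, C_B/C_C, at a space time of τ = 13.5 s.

For first-order series with pure A initially, C_B(τ) = k₁C_{A0}/(k₂−k₁)·(e^(−k₁τ) − e^(−k₂τ)).
e^(−k₁τ) = e^(−0.177×13.5) = e^(−2.389) = 0.09168; e^(−k₂τ) = e^(−1.620) = 0.1979.
C_B = 0.177×2.51/(0.120−0.177) × (0.09168−0.1979) = (-7.794)×(-0.1062) = 0.8279 mol/dm³.
C_A = C_{A0}e^(−k₁τ) = 0.2301 mol/dm³, so C_C = C_{A0}−C_A−C_B = 1.452 mol/dm³; C_B/C_C = 0.570.

0.570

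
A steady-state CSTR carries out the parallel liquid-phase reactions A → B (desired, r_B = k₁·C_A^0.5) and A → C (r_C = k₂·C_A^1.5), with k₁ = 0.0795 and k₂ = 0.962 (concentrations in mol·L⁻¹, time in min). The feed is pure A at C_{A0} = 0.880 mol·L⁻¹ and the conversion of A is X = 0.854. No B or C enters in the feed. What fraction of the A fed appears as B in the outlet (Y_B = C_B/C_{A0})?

0.334

Exit C_A = C_{A0}(1−X) = 0.880×0.146 = 0.1285 mol·L⁻¹.
A CSTR operates uniformly at the exit composition, giving r_B = 0.02850 and r_C = 0.04430 (each k·C_A^n at C_A = 0.1285).
Fraction of consumed A going to B: r_B/(r_B+r_C) = 0.3914.
C_B = 0.3914·C_{A0}·X = 0.3914×0.880×0.854 = 0.294 mol·L⁻¹; Y_B = C_B/C_{A0} = 0.334.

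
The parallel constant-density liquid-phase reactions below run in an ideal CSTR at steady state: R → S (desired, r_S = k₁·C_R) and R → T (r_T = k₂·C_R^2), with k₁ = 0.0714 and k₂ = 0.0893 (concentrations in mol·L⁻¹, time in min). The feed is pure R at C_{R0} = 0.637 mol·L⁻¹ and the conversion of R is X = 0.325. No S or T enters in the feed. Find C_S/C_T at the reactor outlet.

1.86

Exit C_R = C_{R0}(1−X) = 0.637×0.675 = 0.4300 mol·L⁻¹.
Rates in a CSTR are evaluated at the outlet concentration: r_S = 0.0714×0.4300 = 0.03070, r_T = 0.0893×0.4300^2 = 0.01651.
Overall selectivity = C_S/C_T = r_Sτ/(r_Tτ) = r_S/r_T = 1.86.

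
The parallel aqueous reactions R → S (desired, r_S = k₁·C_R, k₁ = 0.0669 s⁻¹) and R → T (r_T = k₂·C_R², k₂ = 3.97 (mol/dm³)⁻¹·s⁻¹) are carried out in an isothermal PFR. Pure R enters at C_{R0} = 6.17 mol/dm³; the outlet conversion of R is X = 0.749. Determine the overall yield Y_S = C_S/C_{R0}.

C_R = C_{R0}(1−X) = 1.549 mol/dm³.
Along a PFR/batch, dC_S/dC_R = −r_S/(r_S+r_T) = −k₁/(k₁+k₂·C_R).
Integrating from C_{R0} to C_R: C_S = (0.0669/3.97)·ln[(0.0669+3.97·6.17)/(0.0669+3.97·1.55)] = 0.01685·ln(24.56/6.215) = 0.02316 mol/dm³.
Y_S = C_S/C_{R0} = 0.02316/6.17 = 0.00375.

0.00375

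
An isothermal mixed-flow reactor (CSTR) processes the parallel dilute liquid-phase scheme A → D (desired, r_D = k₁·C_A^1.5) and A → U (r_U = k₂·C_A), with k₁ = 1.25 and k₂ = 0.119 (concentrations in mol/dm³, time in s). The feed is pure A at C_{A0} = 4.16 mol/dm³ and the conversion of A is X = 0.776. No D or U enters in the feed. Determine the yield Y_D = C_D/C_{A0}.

Exit C_A = C_{A0}(1−X) = 4.16×0.224 = 0.9318 mol/dm³.
A CSTR operates uniformly at the exit composition, giving r_D = 1.124 and r_U = 0.1109 (each k·C_A^n at C_A = 0.9318).
Fraction of consumed A going to D: r_D/(r_D+r_U) = 0.9102.
C_D = 0.9102·C_{A0}·X = 0.9102×4.16×0.776 = 2.94 mol/dm³; Y_D = C_D/C_{A0} = 0.706.

0.706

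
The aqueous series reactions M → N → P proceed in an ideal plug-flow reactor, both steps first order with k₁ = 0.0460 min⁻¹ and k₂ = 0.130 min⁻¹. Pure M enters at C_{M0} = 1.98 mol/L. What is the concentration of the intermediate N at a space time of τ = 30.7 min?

0.244 mol/L

Solving the coupled first-order balances gives C_N(τ) = [k₁/(k₂−k₁)]·C_{M0}·(e^(−k₁τ) − e^(−k₂τ)).
e^(−k₁τ) = e^(−0.0460×30.7) = e^(−1.412) = 0.2436; e^(−k₂τ) = e^(−3.991) = 0.01848.
C_N = 0.0460×1.98/(0.130−0.0460) × (0.2436−0.01848) = 1.084×0.2251 = 0.2441 mol/L.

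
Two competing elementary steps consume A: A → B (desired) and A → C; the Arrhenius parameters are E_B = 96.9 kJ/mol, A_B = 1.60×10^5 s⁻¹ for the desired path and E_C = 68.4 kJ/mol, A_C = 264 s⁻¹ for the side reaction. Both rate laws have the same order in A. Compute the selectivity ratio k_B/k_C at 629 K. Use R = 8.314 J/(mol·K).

2.60

With equal orders, S_{B/C} = k_B/k_C = (A_B/A_C)·exp[(E_C−E_B)/(RT)].
(E_C−E_B)/(RT) = (68.4−96.9)×10³/(8.314×629) = -28500/5230 = -5.450.
k_B/k_C = (1.60×10^5/264)·exp(-5.450) = 606.1 × 0.004297 = 2.60.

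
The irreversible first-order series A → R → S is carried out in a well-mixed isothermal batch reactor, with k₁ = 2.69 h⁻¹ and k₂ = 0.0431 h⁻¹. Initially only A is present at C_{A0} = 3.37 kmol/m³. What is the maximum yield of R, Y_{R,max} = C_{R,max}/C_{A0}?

0.935

For a first-order series the maximum intermediate yield is C_{R,max}/C_{A0} = (k₁/k₂)^[k₂/(k₂−k₁)].
= (2.69/0.0431)^(0.0431/(0.0431−2.69)) = (62.41)^(-0.01628) = 0.9349.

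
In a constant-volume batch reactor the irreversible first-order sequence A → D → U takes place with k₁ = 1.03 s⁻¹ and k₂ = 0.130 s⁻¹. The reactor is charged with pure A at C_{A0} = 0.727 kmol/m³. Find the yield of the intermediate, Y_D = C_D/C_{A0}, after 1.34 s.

0.674

The intermediate concentration in a first-order A→B→C sequence is C_D = k₁C_{A0}(e^(−k₁t) − e^(−k₂t))/(k₂−k₁).
e^(−k₁t) = e^(−1.03×1.34) = e^(−1.380) = 0.2515; e^(−k₂t) = e^(−0.1742) = 0.8401.
C_D = 1.03×0.727/(0.130−1.03) × (0.2515−0.8401) = (-0.8320)×(-0.5886) = 0.4897 kmol/m³.
Y_D = C_D/C_{A0} = 0.4897/0.727 = 0.674.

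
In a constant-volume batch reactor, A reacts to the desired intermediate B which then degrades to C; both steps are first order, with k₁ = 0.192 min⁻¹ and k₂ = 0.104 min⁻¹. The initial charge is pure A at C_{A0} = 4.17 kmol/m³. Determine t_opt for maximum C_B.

6.97 min

For first-order series the maximum of C_B occurs at t_opt = ln(k₂/k₁)/(k₂−k₁).
= ln(0.104/0.192)/(0.104−0.192) = ln(0.5417)/-0.08800 = -0.6131/-0.08800 = 6.97 min.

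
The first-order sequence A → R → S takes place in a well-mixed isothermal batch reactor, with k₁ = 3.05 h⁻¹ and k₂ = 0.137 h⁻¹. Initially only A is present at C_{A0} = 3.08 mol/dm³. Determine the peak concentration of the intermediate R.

2.66 mol/dm³

Evaluating C_R at t_opt = ln(k₂/k₁)/(k₂−k₁) gives C_{R,max}/C_{A0} = (k₁/k₂)^[k₂/(k₂−k₁)].
= (3.05/0.137)^(0.137/(0.137−3.05)) = (22.26)^(-0.04703) = 0.8642.
C_{R,max} = 0.8642×3.08 = 2.66 mol/dm³.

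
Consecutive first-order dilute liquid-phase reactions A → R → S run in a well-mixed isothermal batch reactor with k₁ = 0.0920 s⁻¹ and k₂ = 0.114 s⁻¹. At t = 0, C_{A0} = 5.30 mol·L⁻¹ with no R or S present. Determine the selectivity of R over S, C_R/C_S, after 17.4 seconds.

The intermediate concentration in a first-order A→B→C sequence is C_R = k₁C_{A0}(e^(−k₁t) − e^(−k₂t))/(k₂−k₁).
e^(−k₁t) = e^(−0.0920×17.4) = e^(−1.601) = 0.2017; e^(−k₂t) = e^(−1.984) = 0.1376.
C_R = 0.0920×5.30/(0.114−0.0920) × (0.2017−0.1376) = 22.16×0.06416 = 1.422 mol·L⁻¹.
C_A = C_{A0}e^(−k₁t) = 1.069 mol·L⁻¹, so C_S = C_{A0}−C_A−C_R = 2.809 mol·L⁻¹; C_R/C_S = 0.506.

0.506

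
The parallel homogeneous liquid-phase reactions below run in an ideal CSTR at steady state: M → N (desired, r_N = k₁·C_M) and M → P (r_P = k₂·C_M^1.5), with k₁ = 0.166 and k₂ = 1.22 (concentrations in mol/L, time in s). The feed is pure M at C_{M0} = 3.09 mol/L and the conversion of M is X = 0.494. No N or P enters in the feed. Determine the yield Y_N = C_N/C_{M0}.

0.0485

Exit C_M = C_{M0}(1−X) = 3.09×0.506 = 1.564 mol/L.
Rates in a CSTR are evaluated at the outlet concentration: r_N = 0.166×1.564 = 0.2595, r_P = 1.22×1.564^1.5 = 2.385.
Fraction of consumed M going to N: r_N/(r_N+r_P) = 0.09814.
C_N = 0.09814·C_{M0}·X = 0.09814×3.09×0.494 = 0.150 mol/L; Y_N = C_N/C_{M0} = 0.0485.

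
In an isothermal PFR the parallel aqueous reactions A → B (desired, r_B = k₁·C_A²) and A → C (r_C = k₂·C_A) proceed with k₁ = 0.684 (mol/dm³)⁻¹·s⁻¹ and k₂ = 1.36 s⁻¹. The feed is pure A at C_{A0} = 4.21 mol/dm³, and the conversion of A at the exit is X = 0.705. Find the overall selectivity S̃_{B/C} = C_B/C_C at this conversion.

1.29

C_A = C_{A0}(1−X) = 1.242 mol/dm³.
Along a PFR/batch, dC_C/dC_A = −r_C/(r_B+r_C) = −k₂/(k₂+k₁·C_A).
Integrating from C_{A0} to C_A: C_C = (1.36/0.684)·ln[(1.36+0.684·4.21)/(1.36+0.684·1.24)] = 1.988·ln(4.240/2.209) = 1.296 mol/dm³.
Then C_B = (C_{A0}−C_A) − C_C = 2.968 − 1.296 = 1.672 mol/dm³.
S̃_{B/C} = C_B/C_C = 1.672/1.296 = 1.29.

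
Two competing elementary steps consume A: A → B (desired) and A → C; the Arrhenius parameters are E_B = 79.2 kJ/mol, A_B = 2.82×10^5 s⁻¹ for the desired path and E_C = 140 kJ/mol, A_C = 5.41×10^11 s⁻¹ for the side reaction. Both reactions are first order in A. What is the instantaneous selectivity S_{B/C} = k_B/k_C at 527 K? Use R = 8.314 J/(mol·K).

With equal orders, S_{B/C} = k_B/k_C = (A_B/A_C)·exp[(E_C−E_B)/(RT)].
(E_C−E_B)/(RT) = (140−79.2)×10³/(8.314×527) = 60800/4381 = 13.88.
k_B/k_C = (2.82×10^5/5.41×10^11)·exp(13.88) = 5.213×10^-7 × 1.063×10^6 = 0.554.

0.554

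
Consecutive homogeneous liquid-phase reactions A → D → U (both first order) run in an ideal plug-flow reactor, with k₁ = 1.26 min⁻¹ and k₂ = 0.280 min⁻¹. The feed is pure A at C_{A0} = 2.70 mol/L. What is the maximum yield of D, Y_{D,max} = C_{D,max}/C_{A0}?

At the optimum, C_{D,max}/C_{A0} = (k₁/k₂)^[k₂/(k₂−k₁)].
= (1.26/0.280)^(0.280/(0.280−1.26)) = (4.500)^(-0.2857) = 0.6507.

0.651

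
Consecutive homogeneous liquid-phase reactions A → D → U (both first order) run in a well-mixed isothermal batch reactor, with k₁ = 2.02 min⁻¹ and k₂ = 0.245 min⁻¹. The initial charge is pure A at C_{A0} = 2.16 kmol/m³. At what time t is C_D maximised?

For first-order series the maximum of C_D occurs at t_opt = ln(k₂/k₁)/(k₂−k₁).
= ln(0.245/2.02)/(0.245−2.02) = ln(0.1213)/-1.775 = -2.110/-1.775 = 1.19 min.

1.19 min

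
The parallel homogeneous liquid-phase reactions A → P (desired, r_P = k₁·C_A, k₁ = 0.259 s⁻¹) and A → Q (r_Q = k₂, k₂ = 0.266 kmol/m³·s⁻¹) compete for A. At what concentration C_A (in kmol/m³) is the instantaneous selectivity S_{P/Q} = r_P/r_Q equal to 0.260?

S_{P/Q} = (k₁/k₂)·C_A ⇒ C_A = S·k₂/k₁.
= 0.260×0.266/0.259 = 0.267 kmol/m³.

0.267 kmol/m³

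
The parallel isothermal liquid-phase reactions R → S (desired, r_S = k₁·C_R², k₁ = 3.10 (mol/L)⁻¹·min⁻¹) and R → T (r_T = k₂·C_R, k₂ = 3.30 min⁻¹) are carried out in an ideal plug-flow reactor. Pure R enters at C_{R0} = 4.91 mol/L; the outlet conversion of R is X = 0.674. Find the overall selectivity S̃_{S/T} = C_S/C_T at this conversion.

2.85

C_R = C_{R0}(1−X) = 1.601 mol/L.
Along a PFR/batch, dC_T/dC_R = −r_T/(r_S+r_T) = −k₂/(k₂+k₁·C_R).
Integrating from C_{R0} to C_R: C_T = (3.30/3.10)·ln[(3.30+3.10·4.91)/(3.30+3.10·1.60)] = 1.065·ln(18.52/8.262) = 0.8593 mol/L.
Then C_S = (C_{R0}−C_R) − C_T = 3.309 − 0.8593 = 2.450 mol/L.
S̃_{S/T} = C_S/C_T = 2.450/0.8593 = 2.85.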